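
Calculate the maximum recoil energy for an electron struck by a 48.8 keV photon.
7.8260 keV

Maximum energy transfer occurs at θ = 180° (backscattering).

Initial photon: E₀ = 48.8 keV → λ₀ = 25.4066 pm

Maximum Compton shift (at 180°):
Δλ_max = 2λ_C = 2 × 2.4263 = 4.8526 pm

Final wavelength:
λ' = 25.4066 + 4.8526 = 30.2592 pm

Minimum photon energy (maximum energy to electron):
E'_min = hc/λ' = 40.9740 keV

Maximum electron kinetic energy:
K_max = E₀ - E'_min = 48.8000 - 40.9740 = 7.8260 keV

(Intermediate values are shown rounded; full precision is carried through to the final answer.)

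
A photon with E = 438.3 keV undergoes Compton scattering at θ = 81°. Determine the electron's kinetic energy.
183.9997 keV

By energy conservation: K_e = E_initial - E_final

First find the scattered photon energy:
Initial wavelength: λ = hc/E = 2.8288 pm
Compton shift: Δλ = λ_C(1 - cos(81°)) = 2.0468 pm
Final wavelength: λ' = 2.8288 + 2.0468 = 4.8755 pm
Final photon energy: E' = hc/λ' = 254.3003 keV

Electron kinetic energy:
K_e = E - E' = 438.3000 - 254.3003 = 183.9997 keV

(Intermediate values are shown rounded; full precision is carried through to the final answer.)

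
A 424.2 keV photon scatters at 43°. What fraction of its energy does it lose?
0.1823 (or 18.23%)

Calculate initial and final photon energies:

Initial: E₀ = 424.2 keV → λ₀ = 2.9228 pm
Compton shift: Δλ = 0.6518 pm
Final wavelength: λ' = 3.5746 pm
Final energy: E' = 346.8481 keV

Fractional energy loss:
(E₀ - E')/E₀ = (424.2000 - 346.8481)/424.2000
= 77.3519/424.2000
= 0.1823
= 18.23%

(Intermediate values are shown rounded; full precision is carried through to the final answer.)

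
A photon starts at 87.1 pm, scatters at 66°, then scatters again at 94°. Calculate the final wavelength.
91.1350 pm

Apply Compton shift twice:

First scattering at θ₁ = 66°:
Δλ₁ = λ_C(1 - cos(66°))
Δλ₁ = 2.4263 × 0.5933
Δλ₁ = 1.4394 pm

After first scattering:
λ₁ = 87.1 + 1.4394 = 88.5394 pm

Second scattering at θ₂ = 94°:
Δλ₂ = λ_C(1 - cos(94°))
Δλ₂ = 2.4263 × 1.0698
Δλ₂ = 2.5956 pm

Final wavelength:
λ₂ = 88.5394 + 2.5956 = 91.1350 pm

Total shift: Δλ_total = 1.4394 + 2.5956 = 4.0350 pm

(Intermediate values are shown rounded; full precision is carried through to the final answer.)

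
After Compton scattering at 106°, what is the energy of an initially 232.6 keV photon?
147.1543 keV

First convert energy to wavelength:
λ = hc/E, with hc ≈ 1239.842 keV·pm (i.e. 1239.842 eV·nm)

For E = 232.6 keV = 232600 eV:
λ = 1239.842 keV·pm / 232.6 keV
λ = 5.3304 pm

Calculate the Compton shift:
Δλ = λ_C(1 - cos(106°)) = 2.4263 × 1.2756
Δλ = 3.0951 pm

Final wavelength:
λ' = 5.3304 + 3.0951 = 8.4255 pm

Final energy:
E' = hc/λ' = 1239.842 / 8.4255 = 147.1543 keV

(Intermediate values are shown rounded; full precision is carried through to the final answer.)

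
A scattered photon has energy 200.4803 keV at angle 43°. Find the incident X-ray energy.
224.1000 keV

Convert final energy to wavelength (hc ≈ 1239.842 keV·pm):
λ' = hc/E' = 1239.842 / 200.4803 = 6.1844 pm

Calculate the Compton shift:
Δλ = λ_C(1 - cos(43°))
Δλ = 2.4263 × (1 - cos(43°))
Δλ = 0.6518 pm

Initial wavelength:
λ = λ' - Δλ = 6.1844 - 0.6518 = 5.5325 pm

Initial energy:
E = hc/λ = 1239.842 / 5.5325 = 224.1000 keV

(Intermediate values are shown rounded; full precision is carried through to the final answer.)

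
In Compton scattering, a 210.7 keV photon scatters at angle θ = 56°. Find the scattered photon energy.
178.2937 keV

First convert energy to wavelength:
λ = hc/E, with hc ≈ 1239.842 keV·pm (i.e. 1239.842 eV·nm)

For E = 210.7 keV = 210700 eV:
λ = 1239.842 keV·pm / 210.7 keV
λ = 5.8844 pm

Calculate the Compton shift:
Δλ = λ_C(1 - cos(56°)) = 2.4263 × 0.4408
Δλ = 1.0695 pm

Final wavelength:
λ' = 5.8844 + 1.0695 = 6.9539 pm

Final energy:
E' = hc/λ' = 1239.842 / 6.9539 = 178.2937 keV

(Intermediate values are shown rounded; full precision is carried through to the final answer.)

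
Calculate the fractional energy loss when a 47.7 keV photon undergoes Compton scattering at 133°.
0.1357 (or 13.57%)

Calculate initial and final photon energies:

Initial: E₀ = 47.7 keV → λ₀ = 25.9925 pm
Compton shift: Δλ = 4.0810 pm
Final wavelength: λ' = 30.0735 pm
Final energy: E' = 41.2270 keV

Fractional energy loss:
(E₀ - E')/E₀ = (47.7000 - 41.2270)/47.7000
= 6.4730/47.7000
= 0.1357
= 13.57%

(Intermediate values are shown rounded; full precision is carried through to the final answer.)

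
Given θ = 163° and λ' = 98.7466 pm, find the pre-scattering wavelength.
94.0000 pm

From λ' = λ + Δλ, we have λ = λ' - Δλ

First calculate the Compton shift:
Δλ = λ_C(1 - cos θ)
Δλ = 2.4263 × (1 - cos(163°))
Δλ = 2.4263 × 1.9563
Δλ = 4.7466 pm

Initial wavelength:
λ = λ' - Δλ
λ = 98.7466 - 4.7466
λ = 94.0000 pm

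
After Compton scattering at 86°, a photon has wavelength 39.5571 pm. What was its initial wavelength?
37.3000 pm

From λ' = λ + Δλ, we have λ = λ' - Δλ

First calculate the Compton shift:
Δλ = λ_C(1 - cos θ)
Δλ = 2.4263 × (1 - cos(86°))
Δλ = 2.4263 × 0.9302
Δλ = 2.2571 pm

Initial wavelength:
λ = λ' - Δλ
λ = 39.5571 - 2.2571
λ = 37.3000 pm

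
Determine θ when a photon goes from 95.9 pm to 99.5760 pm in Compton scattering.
121.00°

First find the wavelength shift:
Δλ = λ' - λ = 99.5760 - 95.9 = 3.6760 pm

Using Δλ = λ_C(1 - cos θ), with λ_C = h/(m_e·c) ≈ 2.42631024 pm:
cos θ = 1 - Δλ/λ_C
cos θ = 1 - 3.6760/2.42631024
cos θ = -0.515058

θ = arccos(-0.515058)
θ = 121.00°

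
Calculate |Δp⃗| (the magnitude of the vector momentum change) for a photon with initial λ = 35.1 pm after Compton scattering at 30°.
9.7284e-24 kg·m/s

Photon momentum magnitude is p = h/λ.

Initial momentum:
p₀ = h/λ = 6.6261e-34/3.5100e-11 = 1.8878e-23 kg·m/s

After scattering:
λ' = λ + Δλ = 35.1 + 0.3251 = 35.4251 pm
p' = h/λ' = 6.6261e-34/3.5425e-11 = 1.8704e-23 kg·m/s

Momentum is a vector; the scattered photon's direction makes angle θ = 30° with the incident direction. The magnitude of the vector change Δp⃗ = p⃗₀ − p⃗' is found from the law of cosines:
|Δp⃗|² = p₀² + p'² − 2p₀p'cos θ
|Δp⃗|² = (1.8878e-23)² + (1.8704e-23)² − 2·1.8878e-23·1.8704e-23·cos(30°)
|Δp⃗| = 9.7284e-24 kg·m/s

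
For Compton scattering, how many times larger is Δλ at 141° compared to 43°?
141° produces the larger shift by a factor of 6.615

Calculate both shifts using Δλ = λ_C(1 - cos θ):

For θ₁ = 43°:
Δλ₁ = 2.4263 × (1 - cos(43°))
Δλ₁ = 2.4263 × 0.2686
Δλ₁ = 0.6518 pm

For θ₂ = 141°:
Δλ₂ = 2.4263 × (1 - cos(141°))
Δλ₂ = 2.4263 × 1.7771
Δλ₂ = 4.3119 pm

The 141° angle produces the larger shift.
Ratio: 4.3119/0.6518 = 6.615

(Intermediate values are shown rounded; full precision is carried through to the final answer.)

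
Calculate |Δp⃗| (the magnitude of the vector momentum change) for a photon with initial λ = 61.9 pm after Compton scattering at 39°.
7.1160e-24 kg·m/s

Photon momentum magnitude is p = h/λ.

Initial momentum:
p₀ = h/λ = 6.6261e-34/6.1900e-11 = 1.0704e-23 kg·m/s

After scattering:
λ' = λ + Δλ = 61.9 + 0.5407 = 62.4407 pm
p' = h/λ' = 6.6261e-34/6.2441e-11 = 1.0612e-23 kg·m/s

Momentum is a vector; the scattered photon's direction makes angle θ = 39° with the incident direction. The magnitude of the vector change Δp⃗ = p⃗₀ − p⃗' is found from the law of cosines:
|Δp⃗|² = p₀² + p'² − 2p₀p'cos θ
|Δp⃗|² = (1.0704e-23)² + (1.0612e-23)² − 2·1.0704e-23·1.0612e-23·cos(39°)
|Δp⃗| = 7.1160e-24 kg·m/s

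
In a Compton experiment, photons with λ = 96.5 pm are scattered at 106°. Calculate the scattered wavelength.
99.5951 pm

Using the Compton scattering formula:
λ' = λ + Δλ = λ + λ_C(1 - cos θ)

Given:
- Initial wavelength λ = 96.5 pm
- Scattering angle θ = 106°
- Compton wavelength λ_C ≈ 2.4263 pm

Calculate the shift:
Δλ = 2.4263 × (1 - cos(106°))
Δλ = 2.4263 × 1.2756
Δλ = 3.0951 pm

Final wavelength:
λ' = 96.5 + 3.0951 = 99.5951 pm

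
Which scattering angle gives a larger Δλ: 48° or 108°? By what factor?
108° produces the larger shift by a factor of 3.956

Calculate both shifts using Δλ = λ_C(1 - cos θ):

For θ₁ = 48°:
Δλ₁ = 2.4263 × (1 - cos(48°))
Δλ₁ = 2.4263 × 0.3309
Δλ₁ = 0.8028 pm

For θ₂ = 108°:
Δλ₂ = 2.4263 × (1 - cos(108°))
Δλ₂ = 2.4263 × 1.3090
Δλ₂ = 3.1761 pm

The 108° angle produces the larger shift.
Ratio: 3.1761/0.8028 = 3.956

(Intermediate values are shown rounded; full precision is carried through to the final answer.)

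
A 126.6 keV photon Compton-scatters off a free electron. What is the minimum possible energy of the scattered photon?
84.6540 keV (at θ = 180°)

The scattered photon has minimum energy when its wavelength is maximum, i.e., when the Compton shift Δλ = λ_C(1 − cos θ) is maximum. This occurs at θ = 180° (backscattering), giving Δλ_max = 2λ_C = 4.8526 pm.

Initial wavelength: λ₀ = hc/E₀ = 9.7934 pm
Maximum final wavelength: λ'_max = λ₀ + 2λ_C = 9.7934 + 4.8526 = 14.6460 pm
Minimum final energy: E'_min = hc/λ'_max = 84.6540 keV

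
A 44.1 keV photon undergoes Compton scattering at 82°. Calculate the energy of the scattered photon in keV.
41.0503 keV

First convert energy to wavelength:
λ = hc/E, with hc ≈ 1239.842 keV·pm (i.e. 1239.842 eV·nm)

For E = 44.1 keV = 44100 eV:
λ = 1239.842 keV·pm / 44.1 keV
λ = 28.1143 pm

Calculate the Compton shift:
Δλ = λ_C(1 - cos(82°)) = 2.4263 × 0.8608
Δλ = 2.0886 pm

Final wavelength:
λ' = 28.1143 + 2.0886 = 30.2030 pm

Final energy:
E' = hc/λ' = 1239.842 / 30.2030 = 41.0503 keV

(Intermediate values are shown rounded; full precision is carried through to the final answer.)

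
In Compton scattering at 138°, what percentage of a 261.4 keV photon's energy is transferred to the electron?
0.4714 (or 47.14%)

Calculate initial and final photon energies:

Initial: E₀ = 261.4 keV → λ₀ = 4.7431 pm
Compton shift: Δλ = 4.2294 pm
Final wavelength: λ' = 8.9725 pm
Final energy: E' = 138.1825 keV

Fractional energy loss:
(E₀ - E')/E₀ = (261.4000 - 138.1825)/261.4000
= 123.2175/261.4000
= 0.4714
= 47.14%

(Intermediate values are shown rounded; full precision is carried through to the final answer.)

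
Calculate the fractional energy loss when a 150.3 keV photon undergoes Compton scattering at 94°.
0.2393 (or 23.93%)

Calculate initial and final photon energies:

Initial: E₀ = 150.3 keV → λ₀ = 8.2491 pm
Compton shift: Δλ = 2.5956 pm
Final wavelength: λ' = 10.8447 pm
Final energy: E' = 114.3272 keV

Fractional energy loss:
(E₀ - E')/E₀ = (150.3000 - 114.3272)/150.3000
= 35.9728/150.3000
= 0.2393
= 23.93%

(Intermediate values are shown rounded; full precision is carried through to the final answer.)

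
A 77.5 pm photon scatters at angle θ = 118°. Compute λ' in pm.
81.0654 pm

Using the Compton scattering formula:
λ' = λ + Δλ = λ + λ_C(1 - cos θ)

Given:
- Initial wavelength λ = 77.5 pm
- Scattering angle θ = 118°
- Compton wavelength λ_C ≈ 2.4263 pm

Calculate the shift:
Δλ = 2.4263 × (1 - cos(118°))
Δλ = 2.4263 × 1.4695
Δλ = 3.5654 pm

Final wavelength:
λ' = 77.5 + 3.5654 = 81.0654 pm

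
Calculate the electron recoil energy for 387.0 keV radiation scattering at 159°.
229.9624 keV

By energy conservation: K_e = E_initial - E_final

First find the scattered photon energy:
Initial wavelength: λ = hc/E = 3.2037 pm
Compton shift: Δλ = λ_C(1 - cos(159°)) = 4.6915 pm
Final wavelength: λ' = 3.2037 + 4.6915 = 7.8952 pm
Final photon energy: E' = hc/λ' = 157.0376 keV

Electron kinetic energy:
K_e = E - E' = 387.0000 - 157.0376 = 229.9624 keV

(Intermediate values are shown rounded; full precision is carried through to the final answer.)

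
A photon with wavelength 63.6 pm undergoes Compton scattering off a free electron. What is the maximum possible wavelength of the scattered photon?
68.4526 pm (at θ = 180°)

The Compton shift is Δλ = λ_C(1 − cos θ).

Since cos θ ranges from −1 to 1, the factor (1 − cos θ) ranges from 0 to 2; the maximum shift occurs at θ = 180° (backscattering):
Δλ_max = 2λ_C = 2 × 2.4263 pm = 4.8526 pm

Maximum scattered wavelength:
λ'_max = λ₀ + Δλ_max = 63.6 + 4.8526 = 68.4526 pm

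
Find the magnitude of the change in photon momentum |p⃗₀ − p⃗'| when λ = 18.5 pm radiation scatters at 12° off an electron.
7.4777e-24 kg·m/s

Photon momentum magnitude is p = h/λ.

Initial momentum:
p₀ = h/λ = 6.6261e-34/1.8500e-11 = 3.5817e-23 kg·m/s

After scattering:
λ' = λ + Δλ = 18.5 + 0.0530 = 18.5530 pm
p' = h/λ' = 6.6261e-34/1.8553e-11 = 3.5714e-23 kg·m/s

Momentum is a vector; the scattered photon's direction makes angle θ = 12° with the incident direction. The magnitude of the vector change Δp⃗ = p⃗₀ − p⃗' is found from the law of cosines:
|Δp⃗|² = p₀² + p'² − 2p₀p'cos θ
|Δp⃗|² = (3.5817e-23)² + (3.5714e-23)² − 2·3.5817e-23·3.5714e-23·cos(12°)
|Δp⃗| = 7.4777e-24 kg·m/s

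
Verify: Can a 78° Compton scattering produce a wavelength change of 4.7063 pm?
No, inconsistent

Calculate the expected shift for θ = 78°:

Δλ_expected = λ_C(1 - cos(78°))
Δλ_expected = 2.4263 × (1 - cos(78°))
Δλ_expected = 2.4263 × 0.7921
Δλ_expected = 1.9219 pm

Given shift: 4.7063 pm
Expected shift: 1.9219 pm
Difference: 2.7844 pm

The values do not match. The given shift corresponds to θ ≈ 160.0°, not 78°.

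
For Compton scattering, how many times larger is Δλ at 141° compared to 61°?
141° produces the larger shift by a factor of 3.449

Calculate both shifts using Δλ = λ_C(1 - cos θ):

For θ₁ = 61°:
Δλ₁ = 2.4263 × (1 - cos(61°))
Δλ₁ = 2.4263 × 0.5152
Δλ₁ = 1.2500 pm

For θ₂ = 141°:
Δλ₂ = 2.4263 × (1 - cos(141°))
Δλ₂ = 2.4263 × 1.7771
Δλ₂ = 4.3119 pm

The 141° angle produces the larger shift.
Ratio: 4.3119/1.2500 = 3.449

(Intermediate values are shown rounded; full precision is carried through to the final answer.)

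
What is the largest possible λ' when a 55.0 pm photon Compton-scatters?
59.8526 pm (at θ = 180°)

The Compton shift is Δλ = λ_C(1 − cos θ).

Since cos θ ranges from −1 to 1, the factor (1 − cos θ) ranges from 0 to 2; the maximum shift occurs at θ = 180° (backscattering):
Δλ_max = 2λ_C = 2 × 2.4263 pm = 4.8526 pm

Maximum scattered wavelength:
λ'_max = λ₀ + Δλ_max = 55.0 + 4.8526 = 59.8526 pm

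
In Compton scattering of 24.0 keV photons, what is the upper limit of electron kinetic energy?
2.0608 keV

Maximum energy transfer occurs at θ = 180° (backscattering).

Initial photon: E₀ = 24.0 keV → λ₀ = 51.6601 pm

Maximum Compton shift (at 180°):
Δλ_max = 2λ_C = 2 × 2.4263 = 4.8526 pm

Final wavelength:
λ' = 51.6601 + 4.8526 = 56.5127 pm

Minimum photon energy (maximum energy to electron):
E'_min = hc/λ' = 21.9392 keV

Maximum electron kinetic energy:
K_max = E₀ - E'_min = 24.0000 - 21.9392 = 2.0608 keV

(Intermediate values are shown rounded; full precision is carried through to the final answer.)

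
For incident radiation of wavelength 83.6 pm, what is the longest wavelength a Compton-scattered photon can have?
88.4526 pm (at θ = 180°)

The Compton shift is Δλ = λ_C(1 − cos θ).

Since cos θ ranges from −1 to 1, the factor (1 − cos θ) ranges from 0 to 2; the maximum shift occurs at θ = 180° (backscattering):
Δλ_max = 2λ_C = 2 × 2.4263 pm = 4.8526 pm

Maximum scattered wavelength:
λ'_max = λ₀ + Δλ_max = 83.6 + 4.8526 = 88.4526 pm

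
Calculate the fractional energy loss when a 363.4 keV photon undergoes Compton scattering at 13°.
0.0179 (or 1.79%)

Calculate initial and final photon energies:

Initial: E₀ = 363.4 keV → λ₀ = 3.4118 pm
Compton shift: Δλ = 0.0622 pm
Final wavelength: λ' = 3.4740 pm
Final energy: E' = 356.8949 keV

Fractional energy loss:
(E₀ - E')/E₀ = (363.4000 - 356.8949)/363.4000
= 6.5051/363.4000
= 0.0179
= 1.79%

(Intermediate values are shown rounded; full precision is carried through to the final answer.)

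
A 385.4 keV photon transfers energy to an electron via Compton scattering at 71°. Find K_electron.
129.9419 keV

By energy conservation: K_e = E_initial - E_final

First find the scattered photon energy:
Initial wavelength: λ = hc/E = 3.2170 pm
Compton shift: Δλ = λ_C(1 - cos(71°)) = 1.6364 pm
Final wavelength: λ' = 3.2170 + 1.6364 = 4.8534 pm
Final photon energy: E' = hc/λ' = 255.4581 keV

Electron kinetic energy:
K_e = E - E' = 385.4000 - 255.4581 = 129.9419 keV

(Intermediate values are shown rounded; full precision is carried through to the final answer.)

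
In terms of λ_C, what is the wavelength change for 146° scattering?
1.8290 λ_C

The Compton shift formula is:
Δλ = λ_C(1 - cos θ)

Dividing both sides by λ_C:
Δλ/λ_C = 1 - cos θ

For θ = 146°:
Δλ/λ_C = 1 - cos(146°)
Δλ/λ_C = 1 - -0.8290
Δλ/λ_C = 1.8290

This means the shift is 1.8290 × λ_C = 4.4378 pm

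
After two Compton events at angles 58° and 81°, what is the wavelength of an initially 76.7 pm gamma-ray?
79.8873 pm

Apply Compton shift twice:

First scattering at θ₁ = 58°:
Δλ₁ = λ_C(1 - cos(58°))
Δλ₁ = 2.4263 × 0.4701
Δλ₁ = 1.1406 pm

After first scattering:
λ₁ = 76.7 + 1.1406 = 77.8406 pm

Second scattering at θ₂ = 81°:
Δλ₂ = λ_C(1 - cos(81°))
Δλ₂ = 2.4263 × 0.8436
Δλ₂ = 2.0468 pm

Final wavelength:
λ₂ = 77.8406 + 2.0468 = 79.8873 pm

Total shift: Δλ_total = 1.1406 + 2.0468 = 3.1873 pm

(Intermediate values are shown rounded; full precision is carried through to the final answer.)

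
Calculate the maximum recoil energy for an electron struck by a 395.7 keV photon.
240.4463 keV

Maximum energy transfer occurs at θ = 180° (backscattering).

Initial photon: E₀ = 395.7 keV → λ₀ = 3.1333 pm

Maximum Compton shift (at 180°):
Δλ_max = 2λ_C = 2 × 2.4263 = 4.8526 pm

Final wavelength:
λ' = 3.1333 + 4.8526 = 7.9859 pm

Minimum photon energy (maximum energy to electron):
E'_min = hc/λ' = 155.2537 keV

Maximum electron kinetic energy:
K_max = E₀ - E'_min = 395.7000 - 155.2537 = 240.4463 keV

(Intermediate values are shown rounded; full precision is carried through to the final answer.)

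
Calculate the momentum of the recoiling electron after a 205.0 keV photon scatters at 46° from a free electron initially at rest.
8.1689e-23 kg·m/s

The electron is initially at rest, so by conservation of momentum:
p⃗_e = p⃗₀ − p⃗'  (incident photon momentum minus scattered photon momentum)

Photon momentum magnitudes (p = h/λ = E/c):
λ₀ = hc/E₀ = 6.0480 pm → p₀ = h/λ₀ = 1.0956e-22 kg·m/s
Δλ = λ_C(1 − cos 46°) = 0.7409 pm
λ' = 6.7889 pm → p' = h/λ' = 9.7602e-23 kg·m/s

The scattered photon makes angle θ = 46° with the incident direction, so by the law of cosines:
|p⃗_e|² = p₀² + p'² − 2p₀p'cos θ
|p⃗_e|² = (1.0956e-22)² + (9.7602e-23)² − 2·1.0956e-22·9.7602e-23·cos(46°)
|p⃗_e| = 8.1689e-23 kg·m/s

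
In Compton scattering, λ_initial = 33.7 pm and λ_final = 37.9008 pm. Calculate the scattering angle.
137.00°

First find the wavelength shift:
Δλ = λ' - λ = 37.9008 - 33.7 = 4.2008 pm

Using Δλ = λ_C(1 - cos θ), with λ_C = h/(m_e·c) ≈ 2.42631024 pm:
cos θ = 1 - Δλ/λ_C
cos θ = 1 - 4.2008/2.42631024
cos θ = -0.731353

θ = arccos(-0.731353)
θ = 137.00°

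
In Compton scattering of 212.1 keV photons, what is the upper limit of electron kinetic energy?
96.2071 keV

Maximum energy transfer occurs at θ = 180° (backscattering).

Initial photon: E₀ = 212.1 keV → λ₀ = 5.8456 pm

Maximum Compton shift (at 180°):
Δλ_max = 2λ_C = 2 × 2.4263 = 4.8526 pm

Final wavelength:
λ' = 5.8456 + 4.8526 = 10.6982 pm

Minimum photon energy (maximum energy to electron):
E'_min = hc/λ' = 115.8929 keV

Maximum electron kinetic energy:
K_max = E₀ - E'_min = 212.1000 - 115.8929 = 96.2071 keV

(Intermediate values are shown rounded; full precision is carried through to the final answer.)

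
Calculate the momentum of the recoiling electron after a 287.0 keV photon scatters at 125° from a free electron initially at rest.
2.1091e-22 kg·m/s

The electron is initially at rest, so by conservation of momentum:
p⃗_e = p⃗₀ − p⃗'  (incident photon momentum minus scattered photon momentum)

Photon momentum magnitudes (p = h/λ = E/c):
λ₀ = hc/E₀ = 4.3200 pm → p₀ = h/λ₀ = 1.5338e-22 kg·m/s
Δλ = λ_C(1 − cos 125°) = 3.8180 pm
λ' = 8.1380 pm → p' = h/λ' = 8.1421e-23 kg·m/s

The scattered photon makes angle θ = 125° with the incident direction, so by the law of cosines:
|p⃗_e|² = p₀² + p'² − 2p₀p'cos θ
|p⃗_e|² = (1.5338e-22)² + (8.1421e-23)² − 2·1.5338e-22·8.1421e-23·cos(125°)
|p⃗_e| = 2.1091e-22 kg·m/s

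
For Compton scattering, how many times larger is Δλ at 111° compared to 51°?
111° produces the larger shift by a factor of 3.665

Calculate both shifts using Δλ = λ_C(1 - cos θ):

For θ₁ = 51°:
Δλ₁ = 2.4263 × (1 - cos(51°))
Δλ₁ = 2.4263 × 0.3707
Δλ₁ = 0.8994 pm

For θ₂ = 111°:
Δλ₂ = 2.4263 × (1 - cos(111°))
Δλ₂ = 2.4263 × 1.3584
Δλ₂ = 3.2958 pm

The 111° angle produces the larger shift.
Ratio: 3.2958/0.8994 = 3.665

(Intermediate values are shown rounded; full precision is carried through to the final answer.)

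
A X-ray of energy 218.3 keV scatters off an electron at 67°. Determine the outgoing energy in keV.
173.2153 keV

First convert energy to wavelength:
λ = hc/E, with hc ≈ 1239.842 keV·pm (i.e. 1239.842 eV·nm)

For E = 218.3 keV = 218300 eV:
λ = 1239.842 keV·pm / 218.3 keV
λ = 5.6795 pm

Calculate the Compton shift:
Δλ = λ_C(1 - cos(67°)) = 2.4263 × 0.6093
Δλ = 1.4783 pm

Final wavelength:
λ' = 5.6795 + 1.4783 = 7.1578 pm

Final energy:
E' = hc/λ' = 1239.842 / 7.1578 = 173.2153 keV

(Intermediate values are shown rounded; full precision is carried through to the final answer.)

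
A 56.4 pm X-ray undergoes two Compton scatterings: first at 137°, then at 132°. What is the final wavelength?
64.6506 pm

Apply Compton shift twice:

First scattering at θ₁ = 137°:
Δλ₁ = λ_C(1 - cos(137°))
Δλ₁ = 2.4263 × 1.7314
Δλ₁ = 4.2008 pm

After first scattering:
λ₁ = 56.4 + 4.2008 = 60.6008 pm

Second scattering at θ₂ = 132°:
Δλ₂ = λ_C(1 - cos(132°))
Δλ₂ = 2.4263 × 1.6691
Δλ₂ = 4.0498 pm

Final wavelength:
λ₂ = 60.6008 + 4.0498 = 64.6506 pm

Total shift: Δλ_total = 4.2008 + 4.0498 = 8.2506 pm

(Intermediate values are shown rounded; full precision is carried through to the final answer.)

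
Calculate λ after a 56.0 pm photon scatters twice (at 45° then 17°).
56.8167 pm

Apply Compton shift twice:

First scattering at θ₁ = 45°:
Δλ₁ = λ_C(1 - cos(45°))
Δλ₁ = 2.4263 × 0.2929
Δλ₁ = 0.7106 pm

After first scattering:
λ₁ = 56.0 + 0.7106 = 56.7106 pm

Second scattering at θ₂ = 17°:
Δλ₂ = λ_C(1 - cos(17°))
Δλ₂ = 2.4263 × 0.0437
Δλ₂ = 0.1060 pm

Final wavelength:
λ₂ = 56.7106 + 0.1060 = 56.8167 pm

Total shift: Δλ_total = 0.7106 + 0.1060 = 0.8167 pm

(Intermediate values are shown rounded; full precision is carried through to the final answer.)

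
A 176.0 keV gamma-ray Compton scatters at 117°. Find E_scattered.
117.2717 keV

First convert energy to wavelength:
λ = hc/E, with hc ≈ 1239.842 keV·pm (i.e. 1239.842 eV·nm)

For E = 176.0 keV = 176000 eV:
λ = 1239.842 keV·pm / 176.0 keV
λ = 7.0446 pm

Calculate the Compton shift:
Δλ = λ_C(1 - cos(117°)) = 2.4263 × 1.4540
Δλ = 3.5278 pm

Final wavelength:
λ' = 7.0446 + 3.5278 = 10.5724 pm

Final energy:
E' = hc/λ' = 1239.842 / 10.5724 = 117.2717 keV

(Intermediate values are shown rounded; full precision is carried through to the final answer.)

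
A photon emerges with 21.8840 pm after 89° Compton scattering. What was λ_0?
19.5000 pm

From λ' = λ + Δλ, we have λ = λ' - Δλ

First calculate the Compton shift:
Δλ = λ_C(1 - cos θ)
Δλ = 2.4263 × (1 - cos(89°))
Δλ = 2.4263 × 0.9825
Δλ = 2.3840 pm

Initial wavelength:
λ = λ' - Δλ
λ = 21.8840 - 2.3840
λ = 19.5000 pm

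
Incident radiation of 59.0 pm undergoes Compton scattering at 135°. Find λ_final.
63.1420 pm

Using the Compton scattering formula:
λ' = λ + Δλ = λ + λ_C(1 - cos θ)

Given:
- Initial wavelength λ = 59.0 pm
- Scattering angle θ = 135°
- Compton wavelength λ_C ≈ 2.4263 pm

Calculate the shift:
Δλ = 2.4263 × (1 - cos(135°))
Δλ = 2.4263 × 1.7071
Δλ = 4.1420 pm

Final wavelength:
λ' = 59.0 + 4.1420 = 63.1420 pm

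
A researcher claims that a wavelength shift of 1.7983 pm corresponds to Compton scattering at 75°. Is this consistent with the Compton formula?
Yes, consistent

Calculate the expected shift for θ = 75°:

Δλ_expected = λ_C(1 - cos(75°))
Δλ_expected = 2.4263 × (1 - cos(75°))
Δλ_expected = 2.4263 × 0.7412
Δλ_expected = 1.7983 pm

Given shift: 1.7983 pm
Expected shift: 1.7983 pm
Difference: 0.0000 pm

The values match. This is consistent with Compton scattering at the stated angle.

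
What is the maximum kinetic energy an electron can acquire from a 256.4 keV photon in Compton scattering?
128.4255 keV

Maximum energy transfer occurs at θ = 180° (backscattering).

Initial photon: E₀ = 256.4 keV → λ₀ = 4.8356 pm

Maximum Compton shift (at 180°):
Δλ_max = 2λ_C = 2 × 2.4263 = 4.8526 pm

Final wavelength:
λ' = 4.8356 + 4.8526 = 9.6882 pm

Minimum photon energy (maximum energy to electron):
E'_min = hc/λ' = 127.9745 keV

Maximum electron kinetic energy:
K_max = E₀ - E'_min = 256.4000 - 127.9745 = 128.4255 keV

(Intermediate values are shown rounded; full precision is carried through to the final answer.)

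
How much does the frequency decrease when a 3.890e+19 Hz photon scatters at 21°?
7.968e+17 Hz (decrease)

Convert frequency to wavelength (c = 299792458 m/s):
λ₀ = c/f₀ = 299792458/3.890e+19 = 7.7067470e-12 m = 7.7067 pm

Calculate Compton shift:
Δλ = λ_C(1 - cos(21°)) = 0.1612 pm

Final wavelength:
λ' = λ₀ + Δλ = 7.7067 + 0.1612 = 7.8679 pm

Final frequency:
f' = c/λ' = 299792458/7.8679015e-12 = 3.8103230e+19 Hz

Frequency shift (decrease):
Δf = f₀ - f' = 3.890e+19 - 3.8103230e+19 = 7.968e+17 Hz

(Intermediate values are shown rounded; full precision is carried through to the final answer.)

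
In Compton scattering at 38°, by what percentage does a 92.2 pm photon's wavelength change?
0.5579%

Calculate the Compton shift:
Δλ = λ_C(1 - cos(38°))
Δλ = 2.4263 × (1 - cos(38°))
Δλ = 2.4263 × 0.2120
Δλ = 0.5144 pm

Percentage change:
(Δλ/λ₀) × 100 = (0.5144/92.2) × 100
= 0.5579%

(Intermediate values are shown rounded; full precision is carried through to the final answer.)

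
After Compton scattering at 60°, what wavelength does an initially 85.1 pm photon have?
86.3132 pm

Using the Compton formula: λ' = λ + λ_C(1 − cos θ)

For θ = 60°, cos θ = 1/2 (exact) = 0.5000, so:
1 − cos 60° = 1 − (1/2) = 0.5000

Δλ = λ_C × 0.5000 = 2.4263 × 0.5000 = 1.2132 pm

λ' = 85.1 + 1.2132 = 86.3132 pm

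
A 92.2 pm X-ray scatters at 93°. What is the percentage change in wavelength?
2.7693%

Calculate the Compton shift:
Δλ = λ_C(1 - cos(93°))
Δλ = 2.4263 × (1 - cos(93°))
Δλ = 2.4263 × 1.0523
Δλ = 2.5533 pm

Percentage change:
(Δλ/λ₀) × 100 = (2.5533/92.2) × 100
= 2.7693%

(Intermediate values are shown rounded; full precision is carried through to the final answer.)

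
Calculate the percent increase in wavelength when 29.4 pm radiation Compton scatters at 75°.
6.1168%

Calculate the Compton shift:
Δλ = λ_C(1 - cos(75°))
Δλ = 2.4263 × (1 - cos(75°))
Δλ = 2.4263 × 0.7412
Δλ = 1.7983 pm

Percentage change:
(Δλ/λ₀) × 100 = (1.7983/29.4) × 100
= 6.1168%

(Intermediate values are shown rounded; full precision is carried through to the final answer.)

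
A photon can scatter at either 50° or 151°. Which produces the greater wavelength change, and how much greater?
151° produces the larger shift by a factor of 5.248

Calculate both shifts using Δλ = λ_C(1 - cos θ):

For θ₁ = 50°:
Δλ₁ = 2.4263 × (1 - cos(50°))
Δλ₁ = 2.4263 × 0.3572
Δλ₁ = 0.8667 pm

For θ₂ = 151°:
Δλ₂ = 2.4263 × (1 - cos(151°))
Δλ₂ = 2.4263 × 1.8746
Δλ₂ = 4.5484 pm

The 151° angle produces the larger shift.
Ratio: 4.5484/0.8667 = 5.248

(Intermediate values are shown rounded; full precision is carried through to the final answer.)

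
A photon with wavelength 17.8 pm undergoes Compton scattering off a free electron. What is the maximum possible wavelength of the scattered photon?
22.6526 pm (at θ = 180°)

The Compton shift is Δλ = λ_C(1 − cos θ).

Since cos θ ranges from −1 to 1, the factor (1 − cos θ) ranges from 0 to 2; the maximum shift occurs at θ = 180° (backscattering):
Δλ_max = 2λ_C = 2 × 2.4263 pm = 4.8526 pm

Maximum scattered wavelength:
λ'_max = λ₀ + Δλ_max = 17.8 + 4.8526 = 22.6526 pm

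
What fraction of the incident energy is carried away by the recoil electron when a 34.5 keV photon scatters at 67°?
0.0395 (or 3.95%)

Calculate initial and final photon energies:

Initial: E₀ = 34.5 keV → λ₀ = 35.9374 pm
Compton shift: Δλ = 1.4783 pm
Final wavelength: λ' = 37.4157 pm
Final energy: E' = 33.1369 keV

Fractional energy loss:
(E₀ - E')/E₀ = (34.5000 - 33.1369)/34.5000
= 1.3631/34.5000
= 0.0395
= 3.95%

(Intermediate values are shown rounded; full precision is carried through to the final answer.)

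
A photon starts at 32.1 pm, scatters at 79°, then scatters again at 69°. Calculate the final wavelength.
35.6201 pm

Apply Compton shift twice:

First scattering at θ₁ = 79°:
Δλ₁ = λ_C(1 - cos(79°))
Δλ₁ = 2.4263 × 0.8092
Δλ₁ = 1.9633 pm

After first scattering:
λ₁ = 32.1 + 1.9633 = 34.0633 pm

Second scattering at θ₂ = 69°:
Δλ₂ = λ_C(1 - cos(69°))
Δλ₂ = 2.4263 × 0.6416
Δλ₂ = 1.5568 pm

Final wavelength:
λ₂ = 34.0633 + 1.5568 = 35.6201 pm

Total shift: Δλ_total = 1.9633 + 1.5568 = 3.5201 pm

(Intermediate values are shown rounded; full precision is carried through to the final answer.)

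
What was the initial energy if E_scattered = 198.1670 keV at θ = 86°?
309.9999 keV

Convert final energy to wavelength (hc ≈ 1239.842 keV·pm):
λ' = hc/E' = 1239.842 / 198.1670 = 6.2566 pm

Calculate the Compton shift:
Δλ = λ_C(1 - cos(86°))
Δλ = 2.4263 × (1 - cos(86°))
Δλ = 2.2571 pm

Initial wavelength:
λ = λ' - Δλ = 6.2566 - 2.2571 = 3.9995 pm

Initial energy:
E = hc/λ = 1239.842 / 3.9995 = 309.9999 keV

(Intermediate values are shown rounded; full precision is carried through to the final answer.)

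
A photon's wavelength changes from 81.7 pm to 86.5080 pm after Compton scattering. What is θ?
168.99°

First find the wavelength shift:
Δλ = λ' - λ = 86.5080 - 81.7 = 4.8080 pm

Using Δλ = λ_C(1 - cos θ), with λ_C = h/(m_e·c) ≈ 2.42631024 pm:
cos θ = 1 - Δλ/λ_C
cos θ = 1 - 4.8080/2.42631024
cos θ = -0.981610

θ = arccos(-0.981610)
θ = 168.99°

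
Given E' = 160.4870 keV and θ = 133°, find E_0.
340.2002 keV

Convert final energy to wavelength (hc ≈ 1239.842 keV·pm):
λ' = hc/E' = 1239.842 / 160.4870 = 7.7255 pm

Calculate the Compton shift:
Δλ = λ_C(1 - cos(133°))
Δλ = 2.4263 × (1 - cos(133°))
Δλ = 4.0810 pm

Initial wavelength:
λ = λ' - Δλ = 7.7255 - 4.0810 = 3.6444 pm

Initial energy:
E = hc/λ = 1239.842 / 3.6444 = 340.2002 keV

(Intermediate values are shown rounded; full precision is carried through to the final answer.)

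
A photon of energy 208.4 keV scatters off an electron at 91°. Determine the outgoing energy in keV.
147.2848 keV

First convert energy to wavelength:
λ = hc/E, with hc ≈ 1239.842 keV·pm (i.e. 1239.842 eV·nm)

For E = 208.4 keV = 208400 eV:
λ = 1239.842 keV·pm / 208.4 keV
λ = 5.9493 pm

Calculate the Compton shift:
Δλ = λ_C(1 - cos(91°)) = 2.4263 × 1.0175
Δλ = 2.4687 pm

Final wavelength:
λ' = 5.9493 + 2.4687 = 8.4180 pm

Final energy:
E' = hc/λ' = 1239.842 / 8.4180 = 147.2848 keV

(Intermediate values are shown rounded; full precision is carried through to the final answer.)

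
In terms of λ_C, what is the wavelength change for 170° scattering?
1.9848 λ_C

The Compton shift formula is:
Δλ = λ_C(1 - cos θ)

Dividing both sides by λ_C:
Δλ/λ_C = 1 - cos θ

For θ = 170°:
Δλ/λ_C = 1 - cos(170°)
Δλ/λ_C = 1 - -0.9848
Δλ/λ_C = 1.9848

This means the shift is 1.9848 × λ_C = 4.8158 pm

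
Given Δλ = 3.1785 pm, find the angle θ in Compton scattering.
108.06°

From the Compton formula Δλ = λ_C(1 - cos θ), we can solve for θ:

cos θ = 1 - Δλ/λ_C

Given:
- Δλ = 3.1785 pm
- λ_C = h/(m_e·c) ≈ 2.42631024 pm

cos θ = 1 - 3.1785/2.42631024
cos θ = 1 - 1.310014
cos θ = -0.310014

θ = arccos(-0.310014)
θ = 108.06°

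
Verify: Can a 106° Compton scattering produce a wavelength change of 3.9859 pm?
No, inconsistent

Calculate the expected shift for θ = 106°:

Δλ_expected = λ_C(1 - cos(106°))
Δλ_expected = 2.4263 × (1 - cos(106°))
Δλ_expected = 2.4263 × 1.2756
Δλ_expected = 3.0951 pm

Given shift: 3.9859 pm
Expected shift: 3.0951 pm
Difference: 0.8908 pm

The values do not match. The given shift corresponds to θ ≈ 130.0°, not 106°.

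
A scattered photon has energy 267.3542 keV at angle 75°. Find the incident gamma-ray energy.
436.7000 keV

Convert final energy to wavelength (hc ≈ 1239.842 keV·pm):
λ' = hc/E' = 1239.842 / 267.3542 = 4.6375 pm

Calculate the Compton shift:
Δλ = λ_C(1 - cos(75°))
Δλ = 2.4263 × (1 - cos(75°))
Δλ = 1.7983 pm

Initial wavelength:
λ = λ' - Δλ = 4.6375 - 1.7983 = 2.8391 pm

Initial energy:
E = hc/λ = 1239.842 / 2.8391 = 436.7000 keV

(Intermediate values are shown rounded; full precision is carried through to the final answer.)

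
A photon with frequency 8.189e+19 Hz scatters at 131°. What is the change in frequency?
4.285e+19 Hz (decrease)

Convert frequency to wavelength (c = 299792458 m/s):
λ₀ = c/f₀ = 299792458/8.189e+19 = 3.6609166e-12 m = 3.6609 pm

Calculate Compton shift:
Δλ = λ_C(1 - cos(131°)) = 4.0181 pm

Final wavelength:
λ' = λ₀ + Δλ = 3.6609 + 4.0181 = 7.6790 pm

Final frequency:
f' = c/λ' = 299792458/7.6790295e-12 = 3.9040410e+19 Hz

Frequency shift (decrease):
Δf = f₀ - f' = 8.189e+19 - 3.9040410e+19 = 4.285e+19 Hz

(Intermediate values are shown rounded; full precision is carried through to the final answer.)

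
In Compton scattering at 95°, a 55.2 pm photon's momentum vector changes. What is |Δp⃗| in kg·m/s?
1.7301e-23 kg·m/s

Photon momentum magnitude is p = h/λ.

Initial momentum:
p₀ = h/λ = 6.6261e-34/5.5200e-11 = 1.2004e-23 kg·m/s

After scattering:
λ' = λ + Δλ = 55.2 + 2.6378 = 57.8378 pm
p' = h/λ' = 6.6261e-34/5.7838e-11 = 1.1456e-23 kg·m/s

Momentum is a vector; the scattered photon's direction makes angle θ = 95° with the incident direction. The magnitude of the vector change Δp⃗ = p⃗₀ − p⃗' is found from the law of cosines:
|Δp⃗|² = p₀² + p'² − 2p₀p'cos θ
|Δp⃗|² = (1.2004e-23)² + (1.1456e-23)² − 2·1.2004e-23·1.1456e-23·cos(95°)
|Δp⃗| = 1.7301e-23 kg·m/s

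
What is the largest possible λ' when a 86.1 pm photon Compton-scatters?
90.9526 pm (at θ = 180°)

The Compton shift is Δλ = λ_C(1 − cos θ).

Since cos θ ranges from −1 to 1, the factor (1 − cos θ) ranges from 0 to 2; the maximum shift occurs at θ = 180° (backscattering):
Δλ_max = 2λ_C = 2 × 2.4263 pm = 4.8526 pm

Maximum scattered wavelength:
λ'_max = λ₀ + Δλ_max = 86.1 + 4.8526 = 90.9526 pm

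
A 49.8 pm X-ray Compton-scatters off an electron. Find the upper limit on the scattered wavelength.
54.6526 pm (at θ = 180°)

The Compton shift is Δλ = λ_C(1 − cos θ).

Since cos θ ranges from −1 to 1, the factor (1 − cos θ) ranges from 0 to 2; the maximum shift occurs at θ = 180° (backscattering):
Δλ_max = 2λ_C = 2 × 2.4263 pm = 4.8526 pm

Maximum scattered wavelength:
λ'_max = λ₀ + Δλ_max = 49.8 + 4.8526 = 54.6526 pm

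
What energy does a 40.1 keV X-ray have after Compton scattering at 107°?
36.4076 keV

First convert energy to wavelength:
λ = hc/E, with hc ≈ 1239.842 keV·pm (i.e. 1239.842 eV·nm)

For E = 40.1 keV = 40100 eV:
λ = 1239.842 keV·pm / 40.1 keV
λ = 30.9188 pm

Calculate the Compton shift:
Δλ = λ_C(1 - cos(107°)) = 2.4263 × 1.2924
Δλ = 3.1357 pm

Final wavelength:
λ' = 30.9188 + 3.1357 = 34.0544 pm

Final energy:
E' = hc/λ' = 1239.842 / 34.0544 = 36.4076 keV

(Intermediate values are shown rounded; full precision is carried through to the final answer.)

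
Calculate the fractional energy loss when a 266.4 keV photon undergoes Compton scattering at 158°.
0.5012 (or 50.12%)

Calculate initial and final photon energies:

Initial: E₀ = 266.4 keV → λ₀ = 4.6541 pm
Compton shift: Δλ = 4.6759 pm
Final wavelength: λ' = 9.3300 pm
Final energy: E' = 132.8876 keV

Fractional energy loss:
(E₀ - E')/E₀ = (266.4000 - 132.8876)/266.4000
= 133.5124/266.4000
= 0.5012
= 50.12%

(Intermediate values are shown rounded; full precision is carried through to the final answer.)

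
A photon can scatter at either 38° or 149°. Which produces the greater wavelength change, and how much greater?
149° produces the larger shift by a factor of 8.761

Calculate both shifts using Δλ = λ_C(1 - cos θ):

For θ₁ = 38°:
Δλ₁ = 2.4263 × (1 - cos(38°))
Δλ₁ = 2.4263 × 0.2120
Δλ₁ = 0.5144 pm

For θ₂ = 149°:
Δλ₂ = 2.4263 × (1 - cos(149°))
Δλ₂ = 2.4263 × 1.8572
Δλ₂ = 4.5061 pm

The 149° angle produces the larger shift.
Ratio: 4.5061/0.5144 = 8.761

(Intermediate values are shown rounded; full precision is carried through to the final answer.)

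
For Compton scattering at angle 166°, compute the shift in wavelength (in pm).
4.7805 pm

Using the Compton scattering formula:
Δλ = λ_C(1 - cos θ)

where λ_C = h/(m_e·c) ≈ 2.4263 pm is the Compton wavelength of an electron.

For θ = 166°:
cos(166°) = -0.9703
1 - cos(166°) = 1.9703

Δλ = 2.4263 × 1.9703
Δλ = 4.7805 pm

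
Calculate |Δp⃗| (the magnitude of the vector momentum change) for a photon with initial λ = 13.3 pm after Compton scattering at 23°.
1.9735e-23 kg·m/s

Photon momentum magnitude is p = h/λ.

Initial momentum:
p₀ = h/λ = 6.6261e-34/1.3300e-11 = 4.9820e-23 kg·m/s

After scattering:
λ' = λ + Δλ = 13.3 + 0.1929 = 13.4929 pm
p' = h/λ' = 6.6261e-34/1.3493e-11 = 4.9108e-23 kg·m/s

Momentum is a vector; the scattered photon's direction makes angle θ = 23° with the incident direction. The magnitude of the vector change Δp⃗ = p⃗₀ − p⃗' is found from the law of cosines:
|Δp⃗|² = p₀² + p'² − 2p₀p'cos θ
|Δp⃗|² = (4.9820e-23)² + (4.9108e-23)² − 2·4.9820e-23·4.9108e-23·cos(23°)
|Δp⃗| = 1.9735e-23 kg·m/s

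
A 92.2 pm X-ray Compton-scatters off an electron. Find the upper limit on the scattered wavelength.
97.0526 pm (at θ = 180°)

The Compton shift is Δλ = λ_C(1 − cos θ).

Since cos θ ranges from −1 to 1, the factor (1 − cos θ) ranges from 0 to 2; the maximum shift occurs at θ = 180° (backscattering):
Δλ_max = 2λ_C = 2 × 2.4263 pm = 4.8526 pm

Maximum scattered wavelength:
λ'_max = λ₀ + Δλ_max = 92.2 + 4.8526 = 97.0526 pm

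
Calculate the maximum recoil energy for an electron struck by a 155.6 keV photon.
58.8942 keV

Maximum energy transfer occurs at θ = 180° (backscattering).

Initial photon: E₀ = 155.6 keV → λ₀ = 7.9681 pm

Maximum Compton shift (at 180°):
Δλ_max = 2λ_C = 2 × 2.4263 = 4.8526 pm

Final wavelength:
λ' = 7.9681 + 4.8526 = 12.8208 pm

Minimum photon energy (maximum energy to electron):
E'_min = hc/λ' = 96.7058 keV

Maximum electron kinetic energy:
K_max = E₀ - E'_min = 155.6000 - 96.7058 = 58.8942 keV

(Intermediate values are shown rounded; full precision is carried through to the final answer.)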